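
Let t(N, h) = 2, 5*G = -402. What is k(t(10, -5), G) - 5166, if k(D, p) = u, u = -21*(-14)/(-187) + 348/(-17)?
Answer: -970164/187 ≈ -5188.0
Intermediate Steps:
G = -402/5 (G = (⅕)*(-402) = -402/5 ≈ -80.400)
u = -4122/187 (u = 294*(-1/187) + 348*(-1/17) = -294/187 - 348/17 = -4122/187 ≈ -22.043)
k(D, p) = -4122/187
k(t(10, -5), G) - 5166 = -4122/187 - 5166 = -970164/187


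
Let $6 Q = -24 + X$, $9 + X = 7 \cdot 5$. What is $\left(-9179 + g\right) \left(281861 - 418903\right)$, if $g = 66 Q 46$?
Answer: $1119222014$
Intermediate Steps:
$X = 26$ ($X = -9 + 7 \cdot 5 = -9 + 35 = 26$)
$Q = \frac{1}{3}$ ($Q = \frac{-24 + 26}{6} = \frac{1}{6} \cdot 2 = \frac{1}{3} \approx 0.33333$)
$g = 1012$ ($g = 66 \cdot \frac{1}{3} \cdot 46 = 22 \cdot 46 = 1012$)
$\left(-9179 + g\right) \left(281861 - 418903\right) = \left(-9179 + 1012\right) \left(281861 - 418903\right) = \left(-8167\right) \left(-137042\right) = 1119222014$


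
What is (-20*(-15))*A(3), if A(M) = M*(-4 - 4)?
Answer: -7200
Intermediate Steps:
A(M) = -8*M (A(M) = M*(-8) = -8*M)
(-20*(-15))*A(3) = (-20*(-15))*(-8*3) = 300*(-24) = -7200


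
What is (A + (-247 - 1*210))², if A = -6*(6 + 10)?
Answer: 305809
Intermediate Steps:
A = -96 (A = -6*16 = -96)
(A + (-247 - 1*210))² = (-96 + (-247 - 1*210))² = (-96 + (-247 - 210))² = (-96 - 457)² = (-553)² = 305809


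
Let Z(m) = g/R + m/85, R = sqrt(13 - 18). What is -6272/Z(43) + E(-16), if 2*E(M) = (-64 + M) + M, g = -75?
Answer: 16*(-3825*sqrt(5) + 33449*I)/(-43*I + 1275*sqrt(5)) ≈ -50.82 + 186.95*I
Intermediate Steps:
R = I*sqrt(5) (R = sqrt(-5) = I*sqrt(5) ≈ 2.2361*I)
E(M) = -32 + M (E(M) = ((-64 + M) + M)/2 = (-64 + 2*M)/2 = -32 + M)
Z(m) = m/85 + 15*I*sqrt(5) (Z(m) = -75*(-I*sqrt(5)/5) + m/85 = -(-15)*I*sqrt(5) + m*(1/85) = 15*I*sqrt(5) + m/85 = m/85 + 15*I*sqrt(5))
-6272/Z(43) + E(-16) = -6272/((1/85)*43 + 15*I*sqrt(5)) + (-32 - 16) = -6272/(43/85 + 15*I*sqrt(5)) - 48 = -48 - 6272/(43/85 + 15*I*sqrt(5))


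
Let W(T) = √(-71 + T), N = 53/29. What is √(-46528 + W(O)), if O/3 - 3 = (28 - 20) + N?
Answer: √(-39130048 + 29*I*√27347)/29 ≈ 0.013218 + 215.7*I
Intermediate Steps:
N = 53/29 (N = 53*(1/29) = 53/29 ≈ 1.8276)
O = 1116/29 (O = 9 + 3*((28 - 20) + 53/29) = 9 + 3*(8 + 53/29) = 9 + 3*(285/29) = 9 + 855/29 = 1116/29 ≈ 38.483)
√(-46528 + W(O)) = √(-46528 + √(-71 + 1116/29)) = √(-46528 + √(-943/29)) = √(-46528 + I*√27347/29)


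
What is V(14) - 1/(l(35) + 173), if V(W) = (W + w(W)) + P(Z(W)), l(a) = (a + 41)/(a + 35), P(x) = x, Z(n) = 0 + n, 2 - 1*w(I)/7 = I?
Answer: -341243/6093 ≈ -56.006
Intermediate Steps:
w(I) = 14 - 7*I
Z(n) = n
l(a) = (41 + a)/(35 + a)
V(W) = 14 - 5*W (V(W) = (W + (14 - 7*W)) + W = (14 - 6*W) + W = 14 - 5*W)
V(14) - 1/(l(35) + 173) = (14 - 5*14) - 1/((41 + 35)/(35 + 35) + 173) = (14 - 70) - 1/(76/70 + 173) = -56 - 1/((1/70)*76 + 173) = -56 - 1/(38/35 + 173) = -56 - 1/6093/35 = -56 - 1*35/6093 = -56 - 35/6093 = -341243/6093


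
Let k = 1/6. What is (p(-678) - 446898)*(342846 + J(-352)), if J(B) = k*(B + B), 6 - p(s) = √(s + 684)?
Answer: -153162699304 - 1028186*√6/3 ≈ -1.5316e+11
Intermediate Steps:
k = ⅙ ≈ 0.16667
p(s) = 6 - √(684 + s) (p(s) = 6 - √(s + 684) = 6 - √(684 + s))
J(B) = B/3 (J(B) = (B + B)/6 = (2*B)/6 = B/3)
(p(-678) - 446898)*(342846 + J(-352)) = ((6 - √(684 - 678)) - 446898)*(342846 + (⅓)*(-352)) = ((6 - √6) - 446898)*(342846 - 352/3) = (-446892 - √6)*(1028186/3) = -153162699304 - 1028186*√6/3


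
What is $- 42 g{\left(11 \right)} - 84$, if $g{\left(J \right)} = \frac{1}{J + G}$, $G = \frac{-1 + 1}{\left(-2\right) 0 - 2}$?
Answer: $- \frac{966}{11} \approx -87.818$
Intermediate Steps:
$G = 0$ ($G = \frac{0}{0 - 2} = \frac{0}{-2} = 0 \left(- \frac{1}{2}\right) = 0$)
$g{\left(J \right)} = \frac{1}{J}$ ($g{\left(J \right)} = \frac{1}{J + 0} = \frac{1}{J}$)
$- 42 g{\left(11 \right)} - 84 = - \frac{42}{11} - 84 = - \frac{966}{11}$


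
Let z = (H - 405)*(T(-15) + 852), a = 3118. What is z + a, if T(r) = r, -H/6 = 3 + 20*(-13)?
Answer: 954787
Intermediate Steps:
H = 1542 (H = -6*(3 + 20*(-13)) = -6*(3 - 260) = -6*(-257) = 1542)
z = 951669 (z = (1542 - 405)*(-15 + 852) = 1137*837 = 951669)
z + a = 951669 + 3118 = 954787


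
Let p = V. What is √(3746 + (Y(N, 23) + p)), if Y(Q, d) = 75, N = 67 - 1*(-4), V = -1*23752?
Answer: I*√19931 ≈ 141.18*I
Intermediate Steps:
V = -23752
N = 71 (N = 67 + 4 = 71)
p = -23752
√(3746 + (Y(N, 23) + p)) = √(3746 + (75 - 23752)) = √(3746 - 23677) = √(-19931) = I*√19931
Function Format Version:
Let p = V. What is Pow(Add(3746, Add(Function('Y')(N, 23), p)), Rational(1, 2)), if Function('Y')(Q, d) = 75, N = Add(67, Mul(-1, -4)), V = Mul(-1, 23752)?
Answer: Mul(I, Pow(19931, Rational(1, 2))) ≈ Mul(141.18, I)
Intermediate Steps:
V = -23752
N = 71 (N = Add(67, 4) = 71)
p = -23752
Pow(Add(3746, Add(Function('Y')(N, 23), p)), Rational(1, 2)) = Pow(Add(3746, Add(75, -23752)), Rational(1, 2)) = Pow(Add(3746, -23677), Rational(1, 2)) = Pow(-19931, Rational(1, 2)) = Mul(I, Pow(19931, Rational(1, 2)))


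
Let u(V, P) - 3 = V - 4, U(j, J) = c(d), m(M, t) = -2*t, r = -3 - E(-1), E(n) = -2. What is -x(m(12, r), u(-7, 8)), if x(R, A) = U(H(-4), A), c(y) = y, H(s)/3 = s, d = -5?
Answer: 5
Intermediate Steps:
H(s) = 3*s
r = -1 (r = -3 - 1*(-2) = -3 + 2 = -1)
U(j, J) = -5
u(V, P) = -1 + V (u(V, P) = 3 + (V - 4) = 3 + (-4 + V) = -1 + V)
x(R, A) = -5
-x(m(12, r), u(-7, 8)) = -1*(-5) = 5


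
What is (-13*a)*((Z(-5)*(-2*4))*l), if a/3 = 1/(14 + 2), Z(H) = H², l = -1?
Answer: -975/2 ≈ -487.50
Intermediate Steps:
a = 3/16 (a = 3/(14 + 2) = 3/16 ≈ 0.18750)
(-13*a)*((Z(-5)*(-2*4))*l) = (-13*3/16)*(((-5)²*(-2*4))*(-1)) = -39*25*(-8)*(-1)/16 = -(-975)*(-1)/2 = -39/16*200 = -975/2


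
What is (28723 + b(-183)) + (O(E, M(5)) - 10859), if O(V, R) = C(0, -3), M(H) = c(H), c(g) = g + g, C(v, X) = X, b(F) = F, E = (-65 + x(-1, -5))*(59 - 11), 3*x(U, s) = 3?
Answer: 17678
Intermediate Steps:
x(U, s) = 1 (x(U, s) = (1/3)*3 = 1)
E = -3072 (E = (-65 + 1)*(59 - 11) = -64*48 = -3072)
c(g) = 2*g
M(H) = 2*H
O(V, R) = -3
(28723 + b(-183)) + (O(E, M(5)) - 10859) = (28723 - 183) + (-3 - 10859) = 28540 - 10862 = 17678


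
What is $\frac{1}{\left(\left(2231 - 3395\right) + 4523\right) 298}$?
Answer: $\frac{1}{1000982} \approx 9.9902 \cdot 10^{-7}$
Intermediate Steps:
$\frac{1}{\left(\left(2231 - 3395\right) + 4523\right) 298} = \frac{1}{-1164 + 4523} \cdot \frac{1}{298} = \frac{1}{3359} \cdot \frac{1}{298} = \frac{1}{1000982}$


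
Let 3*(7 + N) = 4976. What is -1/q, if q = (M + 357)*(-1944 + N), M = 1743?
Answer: 1/613900 ≈ 1.6289e-6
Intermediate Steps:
N = 4955/3 (N = -7 + (1/3)*4976 = -7 + 4976/3 = 4955/3 ≈ 1651.7)
q = -613900 (q = (1743 + 357)*(-1944 + 4955/3) = 2100*(-877/3) = -613900)
-1/q = -1/(-613900) = -1*(-1/613900) = 1/613900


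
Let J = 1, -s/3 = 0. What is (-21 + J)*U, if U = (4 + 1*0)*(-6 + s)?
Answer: 480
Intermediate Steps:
s = 0 (s = -3*0 = 0)
U = -24 (U = (4 + 1*0)*(-6 + 0) = (4 + 0)*(-6) = 4*(-6) = -24)
(-21 + J)*U = (-21 + 1)*(-24) = -20*(-24) = 480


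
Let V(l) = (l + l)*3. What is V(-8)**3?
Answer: -110592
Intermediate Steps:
V(l) = 6*l (V(l) = (2*l)*3 = 6*l)
V(-8)**3 = (6*(-8))**3 = (-48)**3 = -110592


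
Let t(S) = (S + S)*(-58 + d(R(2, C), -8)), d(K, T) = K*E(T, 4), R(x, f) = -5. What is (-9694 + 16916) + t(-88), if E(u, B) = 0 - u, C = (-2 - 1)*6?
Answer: 24470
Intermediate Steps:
C = -18 (C = -3*6 = -18)
E(u, B) = -u
d(K, T) = -K*T (d(K, T) = K*(-T) = -K*T)
t(S) = -196*S (t(S) = (S + S)*(-58 - 1*(-5)*(-8)) = (2*S)*(-58 - 40) = (2*S)*(-98) = -196*S)
(-9694 + 16916) + t(-88) = (-9694 + 16916) - 196*(-88) = 7222 + 17248 = 24470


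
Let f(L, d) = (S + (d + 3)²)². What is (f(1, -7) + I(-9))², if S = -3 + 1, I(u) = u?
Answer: 34969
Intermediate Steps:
S = -2
f(L, d) = (-2 + (3 + d)²)² (f(L, d) = (-2 + (d + 3)²)² = (-2 + (3 + d)²)²)
(f(1, -7) + I(-9))² = ((-2 + (3 - 7)²)² - 9)² = ((-2 + (-4)²)² - 9)² = ((-2 + 16)² - 9)² = (14² - 9)² = (196 - 9)² = 187² = 34969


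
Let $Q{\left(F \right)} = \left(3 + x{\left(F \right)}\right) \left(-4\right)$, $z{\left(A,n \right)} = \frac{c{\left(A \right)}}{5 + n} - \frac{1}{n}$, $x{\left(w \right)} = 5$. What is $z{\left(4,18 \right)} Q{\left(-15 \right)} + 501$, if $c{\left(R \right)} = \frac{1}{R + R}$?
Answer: $\frac{104039}{207} \approx 502.6$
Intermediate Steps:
$c{\left(R \right)} = \frac{1}{2 R}$
$z{\left(A,n \right)} = - \frac{1}{n} + \frac{1}{2 A \left(5 + n\right)}$ ($z{\left(A,n \right)} = \frac{\frac{1}{2} \frac{1}{A}}{5 + n} - \frac{1}{n} = \frac{1}{2 A \left(5 + n\right)} - \frac{1}{n} = - \frac{1}{n} + \frac{1}{2 A \left(5 + n\right)}$)
$Q{\left(F \right)} = -32$ ($Q{\left(F \right)} = \left(3 + 5\right) \left(-4\right) = 8 \left(-4\right) = -32$)
$z{\left(4,18 \right)} Q{\left(-15 \right)} + 501 = \frac{\frac{1}{2} \cdot 18 - 4 \left(5 + 18\right)}{4 \cdot 18 \left(5 + 18\right)} \left(-32\right) + 501 = \frac{1}{4} \cdot \frac{1}{18} \cdot \frac{1}{23} \left(9 - 4 \cdot 23\right) \left(-32\right) + 501 = \frac{1}{4} \cdot \frac{1}{18} \cdot \frac{1}{23} \left(9 - 92\right) \left(-32\right) + 501 = \frac{1}{4} \cdot \frac{1}{18} \cdot \frac{1}{23} \left(-83\right) \left(-32\right) + 501 = \left(- \frac{83}{1656}\right) \left(-32\right) + 501 = \frac{332}{207} + 501 = \frac{104039}{207}$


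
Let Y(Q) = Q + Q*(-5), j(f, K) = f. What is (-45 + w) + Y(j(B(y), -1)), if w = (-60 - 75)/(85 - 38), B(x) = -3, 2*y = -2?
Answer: -1686/47 ≈ -35.872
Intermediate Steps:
y = -1 (y = (½)*(-2) = -1)
w = -135/47 ≈ -2.8723
Y(Q) = -4*Q (Y(Q) = Q - 5*Q = -4*Q)
(-45 + w) + Y(j(B(y), -1)) = (-45 - 135/47) - 4*(-3) = -2250/47 + 12 = -1686/47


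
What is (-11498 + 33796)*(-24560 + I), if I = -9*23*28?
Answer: -676878088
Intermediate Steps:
I = -5796 (I = -207*28 = -5796)
(-11498 + 33796)*(-24560 + I) = (-11498 + 33796)*(-24560 - 5796) = 22298*(-30356) = -676878088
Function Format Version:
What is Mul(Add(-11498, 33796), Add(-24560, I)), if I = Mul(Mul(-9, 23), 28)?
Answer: -676878088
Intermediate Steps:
I = -5796 (I = Mul(-207, 28) = -5796)
Mul(Add(-11498, 33796), Add(-24560, I)) = Mul(Add(-11498, 33796), Add(-24560, -5796)) = Mul(22298, -30356) = -676878088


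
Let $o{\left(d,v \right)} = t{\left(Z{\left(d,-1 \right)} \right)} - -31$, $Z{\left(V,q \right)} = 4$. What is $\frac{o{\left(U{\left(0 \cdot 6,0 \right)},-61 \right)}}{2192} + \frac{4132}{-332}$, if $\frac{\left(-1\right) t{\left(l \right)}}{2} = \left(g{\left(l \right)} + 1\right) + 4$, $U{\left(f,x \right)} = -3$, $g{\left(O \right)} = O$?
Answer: $- \frac{2263257}{181936} \approx -12.44$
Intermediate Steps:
$t{\left(l \right)} = -10 - 2 l$ ($t{\left(l \right)} = - 2 \left(\left(l + 1\right) + 4\right) = - 2 \left(\left(1 + l\right) + 4\right) = - 2 \left(5 + l\right) = -10 - 2 l$)
$o{\left(d,v \right)} = 13$ ($o{\left(d,v \right)} = \left(-10 - 8\right) - -31 = \left(-10 - 8\right) + 31 = -18 + 31 = 13$)
$\frac{o{\left(U{\left(0 \cdot 6,0 \right)},-61 \right)}}{2192} + \frac{4132}{-332} = \frac{13}{2192} + \frac{4132}{-332} = 13 \cdot \frac{1}{2192} + 4132 \left(- \frac{1}{332}\right) = \frac{13}{2192} - \frac{1033}{83} = - \frac{2263257}{181936}$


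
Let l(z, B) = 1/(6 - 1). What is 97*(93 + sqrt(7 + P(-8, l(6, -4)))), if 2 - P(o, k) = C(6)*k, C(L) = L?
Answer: 9021 + 97*sqrt(195)/5 ≈ 9291.9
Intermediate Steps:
l(z, B) = 1/5
P(o, k) = 2 - 6*k
97*(93 + sqrt(7 + P(-8, l(6, -4)))) = 97*(93 + sqrt(7 + (2 - 6*1/5))) = 97*(93 + sqrt(7 + (2 - 6/5))) = 97*(93 + sqrt(7 + 4/5)) = 97*(93 + sqrt(39/5)) = 97*(93 + sqrt(195)/5) = 9021 + 97*sqrt(195)/5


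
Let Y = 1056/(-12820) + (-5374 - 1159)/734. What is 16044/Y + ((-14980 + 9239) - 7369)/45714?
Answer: -2162483526485/1210564063 ≈ -1786.3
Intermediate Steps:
Y = -21132041/2352470 (Y = 1056*(-1/12820) - 6533*1/734 = -264/3205 - 6533/734 = -21132041/2352470 ≈ -8.9829)
16044/Y + ((-14980 + 9239) - 7369)/45714 = 16044/(-21132041/2352470) + ((-14980 + 9239) - 7369)/45714 = 16044*(-2352470/21132041) + (-5741 - 7369)*(1/45714) = -5391861240/3018863 - 13110*1/45714 = -5391861240/3018863 - 115/401 = -2162483526485/1210564063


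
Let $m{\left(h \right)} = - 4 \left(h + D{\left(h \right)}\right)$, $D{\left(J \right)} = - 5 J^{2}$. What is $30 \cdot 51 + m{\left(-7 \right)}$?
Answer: $2538$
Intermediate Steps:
$m{\left(h \right)} = - 4 h + 20 h^{2}$ ($m{\left(h \right)} = - 4 \left(h - 5 h^{2}\right) = - 4 h + 20 h^{2}$)
$30 \cdot 51 + m{\left(-7 \right)} = 30 \cdot 51 + 4 \left(-7\right) \left(-1 + 5 \left(-7\right)\right) = 1530 + 4 \left(-7\right) \left(-1 - 35\right) = 1530 + 4 \left(-7\right) \left(-36\right) = 1530 + 1008 = 2538$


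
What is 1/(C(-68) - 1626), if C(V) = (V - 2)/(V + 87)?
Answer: -19/30964 ≈ -0.00061362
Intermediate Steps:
C(V) = (-2 + V)/(87 + V)
1/(C(-68) - 1626) = 1/((-2 - 68)/(87 - 68) - 1626) = 1/(-70/19 - 1626) = 1/(-30964/19) = -19/30964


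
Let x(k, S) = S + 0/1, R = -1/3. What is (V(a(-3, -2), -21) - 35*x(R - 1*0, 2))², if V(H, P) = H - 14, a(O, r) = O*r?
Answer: 6084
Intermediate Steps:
R = -⅓ (R = -1*⅓ = -⅓ ≈ -0.33333)
x(k, S) = S (x(k, S) = S + 0*1 = S + 0 = S)
V(H, P) = -14 + H
(V(a(-3, -2), -21) - 35*x(R - 1*0, 2))² = ((-14 - 3*(-2)) - 35*2)² = ((-14 + 6) - 70)² = (-8 - 70)² = (-78)² = 6084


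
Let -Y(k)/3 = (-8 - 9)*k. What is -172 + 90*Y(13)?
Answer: 59498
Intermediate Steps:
Y(k) = 51*k (Y(k) = -3*(-8 - 9)*k = -(-51)*k = 51*k)
-172 + 90*Y(13) = -172 + 90*(51*13) = -172 + 90*663 = -172 + 59670 = 59498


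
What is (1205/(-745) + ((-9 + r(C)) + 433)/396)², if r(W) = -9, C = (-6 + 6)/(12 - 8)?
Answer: 1129027201/3481472016 ≈ 0.32430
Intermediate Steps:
C = 0 (C = 0/4 = 0*(¼) = 0)
(1205/(-745) + ((-9 + r(C)) + 433)/396)² = (1205/(-745) + ((-9 - 9) + 433)/396)² = (1205*(-1/745) + (-18 + 433)*(1/396))² = (-241/149 + 415*(1/396))² = (-241/149 + 415/396)² = (-33601/59004)² = 1129027201/3481472016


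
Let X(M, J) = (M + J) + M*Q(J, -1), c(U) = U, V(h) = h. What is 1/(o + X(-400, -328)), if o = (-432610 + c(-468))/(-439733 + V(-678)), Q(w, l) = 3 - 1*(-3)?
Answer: -440411/1377172530 ≈ -0.00031979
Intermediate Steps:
Q(w, l) = 6 (Q(w, l) = 3 + 3 = 6)
o = 433078/440411 (o = (-432610 - 468)/(-439733 - 678) = -433078/(-440411) = -433078*(-1/440411) = 433078/440411 ≈ 0.98335)
X(M, J) = J + 7*M (X(M, J) = (M + J) + M*6 = (J + M) + 6*M = J + 7*M)
1/(o + X(-400, -328)) = 1/(433078/440411 + (-328 + 7*(-400))) = 1/(433078/440411 + (-328 - 2800)) = 1/(433078/440411 - 3128) = 1/(-1377172530/440411) = -440411/1377172530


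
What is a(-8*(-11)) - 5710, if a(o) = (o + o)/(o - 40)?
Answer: -17119/3 ≈ -5706.3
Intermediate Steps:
a(o) = 2*o/(-40 + o) (a(o) = (2*o)/(-40 + o) = 2*o/(-40 + o))
a(-8*(-11)) - 5710 = 2*(-8*(-11))/(-40 - 8*(-11)) - 5710 = 2*88/(-40 + 88) - 5710 = 2*88/48 - 5710 = 2*88*(1/48) - 5710 = 11/3 - 5710 = -17119/3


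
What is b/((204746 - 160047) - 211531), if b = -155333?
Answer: 155333/166832 ≈ 0.93107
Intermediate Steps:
b/((204746 - 160047) - 211531) = -155333/((204746 - 160047) - 211531) = -155333/(44699 - 211531) = -155333/(-166832) = -155333*(-1/166832) = 155333/166832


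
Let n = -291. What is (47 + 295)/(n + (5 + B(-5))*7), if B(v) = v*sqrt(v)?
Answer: -29184/23887 + 3990*I*sqrt(5)/23887 ≈ -1.2218 + 0.37351*I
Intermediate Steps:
B(v) = v**(3/2)
(47 + 295)/(n + (5 + B(-5))*7) = (47 + 295)/(-291 + (5 + (-5)**(3/2))*7) = 342/(-291 + (5 - 5*I*sqrt(5))*7) = 342/(-291 + (35 - 35*I*sqrt(5))) = 342/(-256 - 35*I*sqrt(5))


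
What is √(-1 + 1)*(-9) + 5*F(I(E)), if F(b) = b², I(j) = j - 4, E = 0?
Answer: 80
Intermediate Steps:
I(j) = -4 + j
√(-1 + 1)*(-9) + 5*F(I(E)) = √(-1 + 1)*(-9) + 5*(-4 + 0)² = √0*(-9) + 5*(-4)² = 0*(-9) + 5*16 = 0 + 80 = 80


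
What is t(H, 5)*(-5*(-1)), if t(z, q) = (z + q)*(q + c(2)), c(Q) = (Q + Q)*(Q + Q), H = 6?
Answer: 1155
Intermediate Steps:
c(Q) = 4*Q² (c(Q) = (2*Q)*(2*Q) = 4*Q²)
t(z, q) = (16 + q)*(q + z) (t(z, q) = (z + q)*(q + 4*2²) = (q + z)*(q + 4*4) = (q + z)*(q + 16) = (q + z)*(16 + q) = (16 + q)*(q + z))
t(H, 5)*(-5*(-1)) = (5² + 16*5 + 16*6 + 5*6)*(-5*(-1)) = (25 + 80 + 96 + 30)*5 = 231*5 = 1155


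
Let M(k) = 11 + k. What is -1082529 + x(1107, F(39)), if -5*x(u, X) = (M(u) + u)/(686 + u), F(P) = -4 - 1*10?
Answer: -1940974942/1793 ≈ -1.0825e+6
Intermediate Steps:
F(P) = -14 (F(P) = -4 - 10 = -14)
x(u, X) = -(11 + 2*u)/(5*(686 + u)) (x(u, X) = -((11 + u) + u)/(5*(686 + u)) = -(11 + 2*u)/(5*(686 + u)))
-1082529 + x(1107, F(39)) = -1082529 + (-11 - 2*1107)/(5*(686 + 1107)) = -1082529 + (⅕)*(-11 - 2214)/1793 = -1082529 + (⅕)*(1/1793)*(-2225) = -1082529 - 445/1793 = -1940974942/1793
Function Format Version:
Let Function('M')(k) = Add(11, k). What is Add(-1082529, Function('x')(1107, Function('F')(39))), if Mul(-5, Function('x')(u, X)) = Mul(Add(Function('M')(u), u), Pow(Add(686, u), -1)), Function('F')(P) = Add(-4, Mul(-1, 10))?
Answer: Rational(-1940974942, 1793) ≈ -1.0825e+6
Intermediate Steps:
Function('F')(P) = -14 (Function('F')(P) = Add(-4, -10) = -14)
Function('x')(u, X) = Mul(Rational(-1, 5), Pow(Add(686, u), -1), Add(11, Mul(2, u))) (Function('x')(u, X) = Mul(Rational(-1, 5), Mul(Add(Add(11, u), u), Pow(Add(686, u), -1))) = Mul(Rational(-1, 5), Mul(Add(11, Mul(2, u)), Pow(Add(686, u), -1))) = Mul(Rational(-1, 5), Mul(Pow(Add(686, u), -1), Add(11, Mul(2, u)))) = Mul(Rational(-1, 5), Pow(Add(686, u), -1), Add(11, Mul(2, u))))
Add(-1082529, Function('x')(1107, Function('F')(39))) = Add(-1082529, Mul(Rational(1, 5), Pow(Add(686, 1107), -1), Add(-11, Mul(-2, 1107)))) = Add(-1082529, Mul(Rational(1, 5), Pow(1793, -1), Add(-11, -2214))) = Add(-1082529, Mul(Rational(1, 5), Rational(1, 1793), -2225)) = Add(-1082529, Rational(-445, 1793)) = Rational(-1940974942, 1793)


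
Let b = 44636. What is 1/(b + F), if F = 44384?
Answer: 1/89020 ≈ 1.1233e-5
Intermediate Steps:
1/(b + F) = 1/(44636 + 44384) = 1/89020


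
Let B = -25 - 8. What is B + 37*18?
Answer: 633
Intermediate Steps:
B = -33
B + 37*18 = -33 + 37*18 = -33 + 666 = 633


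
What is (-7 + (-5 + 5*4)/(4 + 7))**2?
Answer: 3844/121 ≈ 31.769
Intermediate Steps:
(-7 + (-5 + 5*4)/(4 + 7))**2 = (-7 + (-5 + 20)/11)**2 = (-7 + 15*(1/11))**2 = (-7 + 15/11)**2 = (-62/11)**2 = 3844/121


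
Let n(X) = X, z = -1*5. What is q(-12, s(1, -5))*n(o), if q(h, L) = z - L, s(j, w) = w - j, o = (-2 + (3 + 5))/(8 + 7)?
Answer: ⅖ ≈ 0.40000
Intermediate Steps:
o = ⅖ (o = (-2 + 8)/15 = 6*(1/15) = ⅖ ≈ 0.40000)
z = -5
q(h, L) = -5 - L
q(-12, s(1, -5))*n(o) = (-5 - (-5 - 1*1))*(⅖) = (-5 - (-5 - 1))*(⅖) = (-5 - 1*(-6))*(⅖) = (-5 + 6)*(⅖) = 1*(⅖) = ⅖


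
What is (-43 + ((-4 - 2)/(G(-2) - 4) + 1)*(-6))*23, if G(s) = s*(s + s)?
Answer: -920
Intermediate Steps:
G(s) = 2*s² (G(s) = s*(2*s) = 2*s²)
(-43 + ((-4 - 2)/(G(-2) - 4) + 1)*(-6))*23 = (-43 + ((-4 - 2)/(2*(-2)² - 4) + 1)*(-6))*23 = (-43 + (-6/(2*4 - 4) + 1)*(-6))*23 = (-43 + (-6/(8 - 4) + 1)*(-6))*23 = (-43 + (-6/4 + 1)*(-6))*23 = (-43 + (-6*¼ + 1)*(-6))*23 = (-43 + (-3/2 + 1)*(-6))*23 = (-43 - ½*(-6))*23 = (-43 + 3)*23 = -40*23 = -920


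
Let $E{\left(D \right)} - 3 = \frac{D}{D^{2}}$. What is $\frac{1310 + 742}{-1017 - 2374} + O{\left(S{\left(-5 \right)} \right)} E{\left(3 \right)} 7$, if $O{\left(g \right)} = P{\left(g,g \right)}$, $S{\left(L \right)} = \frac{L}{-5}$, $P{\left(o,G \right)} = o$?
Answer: $\frac{231214}{10173} \approx 22.728$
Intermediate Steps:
$S{\left(L \right)} = - \frac{L}{5}$ ($S{\left(L \right)} = L \left(- \frac{1}{5}\right) = - \frac{L}{5}$)
$O{\left(g \right)} = g$
$E{\left(D \right)} = 3 + \frac{1}{D}$ ($E{\left(D \right)} = 3 + \frac{D}{D^{2}} = 3 + \frac{1}{D}$)
$\frac{1310 + 742}{-1017 - 2374} + O{\left(S{\left(-5 \right)} \right)} E{\left(3 \right)} 7 = \frac{1310 + 742}{-1017 - 2374} + \left(- \frac{1}{5}\right) \left(-5\right) \left(3 + \frac{1}{3}\right) 7 = \frac{2052}{-3391} + 1 \left(3 + \frac{1}{3}\right) 7 = 2052 \left(- \frac{1}{3391}\right) + 1 \cdot \frac{10}{3} \cdot 7 = - \frac{2052}{3391} + \frac{10}{3} \cdot 7 = - \frac{2052}{3391} + \frac{70}{3} = \frac{231214}{10173}$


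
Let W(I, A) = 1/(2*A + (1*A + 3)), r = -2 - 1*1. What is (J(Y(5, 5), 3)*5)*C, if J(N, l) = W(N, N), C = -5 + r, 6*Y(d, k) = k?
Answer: -80/11 ≈ -7.2727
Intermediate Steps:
Y(d, k) = k/6
r = -3 (r = -2 - 1 = -3)
W(I, A) = 1/(3 + 3*A) (W(I, A) = 1/(2*A + (A + 3)) = 1/(2*A + (3 + A)) = 1/(3 + 3*A))
C = -8 (C = -5 - 3 = -8)
J(N, l) = 1/(3*(1 + N))
(J(Y(5, 5), 3)*5)*C = ((1/(3*(1 + (⅙)*5)))*5)*(-8) = ((1/(3*(1 + ⅚)))*5)*(-8) = ((1/(3*(11/6)))*5)*(-8) = (((⅓)*(6/11))*5)*(-8) = ((2/11)*5)*(-8) = (10/11)*(-8) = -80/11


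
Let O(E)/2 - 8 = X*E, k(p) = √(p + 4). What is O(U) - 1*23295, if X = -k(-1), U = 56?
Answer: -23279 - 112*√3 ≈ -23473.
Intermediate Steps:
k(p) = √(4 + p)
X = -√3 (X = -√(4 - 1) = -√3 ≈ -1.7320)
O(E) = 16 - 2*E*√3 (O(E) = 16 + 2*((-√3)*E) = 16 + 2*(-E*√3) = 16 - 2*E*√3)
O(U) - 1*23295 = (16 - 2*56*√3) - 1*23295 = (16 - 112*√3) - 23295 = -23279 - 112*√3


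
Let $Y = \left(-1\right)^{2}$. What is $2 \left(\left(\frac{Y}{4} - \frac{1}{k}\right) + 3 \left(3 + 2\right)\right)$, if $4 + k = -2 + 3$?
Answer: $\frac{187}{6} \approx 31.167$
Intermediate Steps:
$k = -3$ ($k = -4 + \left(-2 + 3\right) = -4 + 1 = -3$)
$Y = 1$
$2 \left(\left(\frac{Y}{4} - \frac{1}{k}\right) + 3 \left(3 + 2\right)\right) = 2 \left(\left(1 \cdot \frac{1}{4} - \frac{1}{-3}\right) + 3 \left(3 + 2\right)\right) = 2 \left(\left(1 \cdot \frac{1}{4} - - \frac{1}{3}\right) + 3 \cdot 5\right) = 2 \left(\left(\frac{1}{4} + \frac{1}{3}\right) + 15\right) = 2 \left(\frac{7}{12} + 15\right) = 2 \cdot \frac{187}{12} = \frac{187}{6}$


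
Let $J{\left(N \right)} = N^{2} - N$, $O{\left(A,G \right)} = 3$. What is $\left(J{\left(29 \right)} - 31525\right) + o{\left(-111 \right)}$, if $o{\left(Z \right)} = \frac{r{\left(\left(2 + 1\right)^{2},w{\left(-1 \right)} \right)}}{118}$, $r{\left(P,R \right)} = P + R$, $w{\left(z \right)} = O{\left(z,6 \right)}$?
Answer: $- \frac{1812061}{59} \approx -30713.0$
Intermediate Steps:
$w{\left(z \right)} = 3$
$o{\left(Z \right)} = \frac{6}{59}$ ($o{\left(Z \right)} = \frac{\left(2 + 1\right)^{2} + 3}{118} = \left(3^{2} + 3\right) \frac{1}{118} = \left(9 + 3\right) \frac{1}{118} = 12 \cdot \frac{1}{118} = \frac{6}{59}$)
$\left(J{\left(29 \right)} - 31525\right) + o{\left(-111 \right)} = \left(29 \left(-1 + 29\right) - 31525\right) + \frac{6}{59} = \left(29 \cdot 28 - 31525\right) + \frac{6}{59} = \left(812 - 31525\right) + \frac{6}{59} = -30713 + \frac{6}{59} = - \frac{1812061}{59}$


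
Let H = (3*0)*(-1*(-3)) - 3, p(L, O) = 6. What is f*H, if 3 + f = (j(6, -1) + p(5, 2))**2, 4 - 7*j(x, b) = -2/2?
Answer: -6186/49 ≈ -126.24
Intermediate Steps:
j(x, b) = 5/7 (j(x, b) = 4/7 - (-2)/(7*2) = 4/7 - 1/7*(-1) = 4/7 + 1/7 = 5/7)
f = 2062/49 (f = -3 + (5/7 + 6)**2 = -3 + (47/7)**2 = -3 + 2209/49 = 2062/49 ≈ 42.082)
H = -3 (H = 0*3 - 3 = 0 - 3 = -3)
f*H = (2062/49)*(-3) = -6186/49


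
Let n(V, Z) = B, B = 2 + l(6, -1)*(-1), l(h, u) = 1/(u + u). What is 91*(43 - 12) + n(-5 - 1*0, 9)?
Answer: 5647/2 ≈ 2823.5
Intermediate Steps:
l(h, u) = 1/(2*u)
B = 5/2 (B = 2 + ((½)/(-1))*(-1) = 2 + ((½)*(-1))*(-1) = 2 - ½*(-1) = 2 + ½ = 5/2 ≈ 2.5000)
n(V, Z) = 5/2
91*(43 - 12) + n(-5 - 1*0, 9) = 91*(43 - 12) + 5/2 = 91*31 + 5/2 = 2821 + 5/2 = 5647/2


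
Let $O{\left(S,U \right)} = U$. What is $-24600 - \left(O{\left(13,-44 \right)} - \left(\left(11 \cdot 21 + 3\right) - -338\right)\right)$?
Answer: $-23984$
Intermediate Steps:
$-24600 - \left(O{\left(13,-44 \right)} - \left(\left(11 \cdot 21 + 3\right) - -338\right)\right) = -24600 - \left(-44 - \left(\left(11 \cdot 21 + 3\right) - -338\right)\right) = -24600 - \left(-44 - \left(\left(231 + 3\right) + 338\right)\right) = -24600 - \left(-44 - \left(234 + 338\right)\right) = -24600 - \left(-44 - 572\right) = -24600 - -616 = -24600 + 616 = -23984$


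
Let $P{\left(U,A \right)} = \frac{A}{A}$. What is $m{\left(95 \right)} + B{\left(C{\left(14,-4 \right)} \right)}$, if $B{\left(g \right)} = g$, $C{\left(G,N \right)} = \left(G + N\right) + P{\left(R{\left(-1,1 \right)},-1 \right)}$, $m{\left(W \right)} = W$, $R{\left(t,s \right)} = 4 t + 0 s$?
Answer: $106$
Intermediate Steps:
$R{\left(t,s \right)} = 4 t$ ($R{\left(t,s \right)} = 4 t + 0 = 4 t$)
$P{\left(U,A \right)} = 1$
$C{\left(G,N \right)} = 1 + G + N$ ($C{\left(G,N \right)} = \left(G + N\right) + 1 = 1 + G + N$)
$m{\left(95 \right)} + B{\left(C{\left(14,-4 \right)} \right)} = 95 + \left(1 + 14 - 4\right) = 95 + 11 = 106$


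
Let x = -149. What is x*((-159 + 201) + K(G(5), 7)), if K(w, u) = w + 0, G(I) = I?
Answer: -7003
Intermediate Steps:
K(w, u) = w
x*((-159 + 201) + K(G(5), 7)) = -149*((-159 + 201) + 5) = -149*(42 + 5) = -149*47 = -7003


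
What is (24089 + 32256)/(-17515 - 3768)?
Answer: -56345/21283 ≈ -2.6474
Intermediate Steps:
(24089 + 32256)/(-17515 - 3768) = 56345/(-21283) = 56345*(-1/21283) = -56345/21283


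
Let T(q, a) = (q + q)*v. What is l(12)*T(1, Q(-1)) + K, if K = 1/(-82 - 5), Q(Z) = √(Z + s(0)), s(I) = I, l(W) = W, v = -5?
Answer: -10441/87 ≈ -120.01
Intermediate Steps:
Q(Z) = √Z (Q(Z) = √(Z + 0) = √Z)
T(q, a) = -10*q (T(q, a) = (q + q)*(-5) = (2*q)*(-5) = -10*q)
K = -1/87 (K = 1/(-87) = -1/87 ≈ -0.011494)
l(12)*T(1, Q(-1)) + K = 12*(-10*1) - 1/87 = 12*(-10) - 1/87 = -120 - 1/87 = -10441/87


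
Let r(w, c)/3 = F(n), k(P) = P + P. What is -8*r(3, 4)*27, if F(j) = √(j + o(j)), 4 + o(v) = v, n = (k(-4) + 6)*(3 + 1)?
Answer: -1296*I*√5 ≈ -2897.9*I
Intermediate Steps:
k(P) = 2*P
n = -8 (n = (2*(-4) + 6)*(3 + 1) = (-8 + 6)*4 = -2*4 = -8)
o(v) = -4 + v
F(j) = √(-4 + 2*j) (F(j) = √(j + (-4 + j)) = √(-4 + 2*j))
r(w, c) = 6*I*√5 (r(w, c) = 3*√(-4 + 2*(-8)) = 3*√(-4 - 16) = 3*√(-20) = 3*(2*I*√5) = 6*I*√5)
-8*r(3, 4)*27 = -48*I*√5*27 = -1296*I*√5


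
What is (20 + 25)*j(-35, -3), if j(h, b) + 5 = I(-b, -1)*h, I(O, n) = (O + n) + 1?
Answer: -4950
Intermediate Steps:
I(O, n) = 1 + O + n
j(h, b) = -5 - b*h (j(h, b) = -5 + (1 - b - 1)*h = -5 + (-b)*h = -5 - b*h)
(20 + 25)*j(-35, -3) = (20 + 25)*(-5 - 1*(-3)*(-35)) = 45*(-5 - 105) = 45*(-110) = -4950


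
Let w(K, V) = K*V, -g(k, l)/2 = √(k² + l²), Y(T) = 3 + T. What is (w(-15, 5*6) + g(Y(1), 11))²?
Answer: 203048 + 1800*√137 ≈ 2.2412e+5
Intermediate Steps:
g(k, l) = -2*√(k² + l²)
(w(-15, 5*6) + g(Y(1), 11))² = (-75*6 - 2*√((3 + 1)² + 11²))² = (-15*30 - 2*√(4² + 121))² = (-450 - 2*√(16 + 121))² = (-450 - 2*√137)²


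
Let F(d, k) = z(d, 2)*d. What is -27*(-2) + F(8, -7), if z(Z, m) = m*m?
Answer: 86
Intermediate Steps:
z(Z, m) = m²
F(d, k) = 4*d (F(d, k) = 2²*d = 4*d)
-27*(-2) + F(8, -7) = -27*(-2) + 4*8 = 54 + 32 = 86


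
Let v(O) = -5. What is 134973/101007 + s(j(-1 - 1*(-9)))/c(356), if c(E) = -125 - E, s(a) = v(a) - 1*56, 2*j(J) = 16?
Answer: 2632720/1799421 ≈ 1.4631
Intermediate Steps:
j(J) = 8 (j(J) = (½)*16 = 8)
s(a) = -61 (s(a) = -5 - 1*56 = -5 - 56 = -61)
134973/101007 + s(j(-1 - 1*(-9)))/c(356) = 134973/101007 - 61/(-125 - 1*356) = 134973*(1/101007) - 61/(-125 - 356) = 4999/3741 - 61/(-481) = 4999/3741 - 61*(-1/481) = 4999/3741 + 61/481 = 2632720/1799421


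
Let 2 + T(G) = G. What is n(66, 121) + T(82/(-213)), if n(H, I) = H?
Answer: 13550/213 ≈ 63.615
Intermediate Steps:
T(G) = -2 + G
n(66, 121) + T(82/(-213)) = 66 + (-2 + 82/(-213)) = 66 + (-2 + 82*(-1/213)) = 66 + (-2 - 82/213) = 66 - 508/213 = 13550/213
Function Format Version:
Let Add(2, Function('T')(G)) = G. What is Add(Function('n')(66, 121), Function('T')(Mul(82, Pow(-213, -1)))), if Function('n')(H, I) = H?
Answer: Rational(13550, 213) ≈ 63.615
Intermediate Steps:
Function('T')(G) = Add(-2, G)
Add(Function('n')(66, 121), Function('T')(Mul(82, Pow(-213, -1)))) = Add(66, Add(-2, Mul(82, Pow(-213, -1)))) = Add(66, Add(-2, Mul(82, Rational(-1, 213)))) = Add(66, Add(-2, Rational(-82, 213))) = Add(66, Rational(-508, 213)) = Rational(13550, 213)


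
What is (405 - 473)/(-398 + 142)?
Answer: 17/64 ≈ 0.26563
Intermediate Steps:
(405 - 473)/(-398 + 142) = -68/(-256) = -68*(-1/256) = 17/64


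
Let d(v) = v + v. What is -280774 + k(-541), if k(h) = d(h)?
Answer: -281856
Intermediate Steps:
d(v) = 2*v
k(h) = 2*h
-280774 + k(-541) = -280774 + 2*(-541) = -280774 - 1082 = -281856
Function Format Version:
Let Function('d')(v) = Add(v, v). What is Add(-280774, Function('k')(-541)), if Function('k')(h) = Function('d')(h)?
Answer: -281856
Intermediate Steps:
Function('d')(v) = Mul(2, v)
Function('k')(h) = Mul(2, h)
Add(-280774, Function('k')(-541)) = Add(-280774, Mul(2, -541)) = Add(-280774, -1082) = -281856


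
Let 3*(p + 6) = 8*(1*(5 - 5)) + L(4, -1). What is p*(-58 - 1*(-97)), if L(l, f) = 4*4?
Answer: -26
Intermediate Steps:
L(l, f) = 16
p = -2/3 (p = -6 + (8*(1*(5 - 5)) + 16)/3 = -6 + (8*(1*0) + 16)/3 = -6 + (8*0 + 16)/3 = -6 + (0 + 16)/3 = -6 + (1/3)*16 = -6 + 16/3 = -2/3 ≈ -0.66667)
p*(-58 - 1*(-97)) = -2*(-58 - 1*(-97))/3 = -2*(-58 + 97)/3 = -2/3*39 = -26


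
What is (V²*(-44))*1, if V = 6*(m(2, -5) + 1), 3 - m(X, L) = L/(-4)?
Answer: -11979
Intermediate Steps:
m(X, L) = 3 + L/4 (m(X, L) = 3 - L/(-4) = 3 - L*(-1)/4 = 3 - (-1)*L/4 = 3 + L/4)
V = 33/2 (V = 6*((3 + (¼)*(-5)) + 1) = 6*((3 - 5/4) + 1) = 6*(7/4 + 1) = 6*(11/4) = 33/2 ≈ 16.500)
(V²*(-44))*1 = ((33/2)²*(-44))*1 = ((1089/4)*(-44))*1 = -11979*1 = -11979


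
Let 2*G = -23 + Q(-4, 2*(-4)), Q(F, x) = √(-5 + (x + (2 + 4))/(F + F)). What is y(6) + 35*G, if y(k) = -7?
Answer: -819/2 + 35*I*√19/4 ≈ -409.5 + 38.14*I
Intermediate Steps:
Q(F, x) = √(-5 + (6 + x)/(2*F)) (Q(F, x) = √(-5 + (x + 6)/((2*F))) = √(-5 + (6 + x)*(1/(2*F))) = √(-5 + (6 + x)/(2*F)))
G = -23/2 + I*√19/4 (G = (-23 + √2*√((6 + 2*(-4) - 10*(-4))/(-4))/2)/2 = (-23 + √2*√(-(6 - 8 + 40)/4)/2)/2 = (-23 + √2*√(-¼*38)/2)/2 = (-23 + √2*√(-19/2)/2)/2 = (-23 + √2*(I*√38/2)/2)/2 = (-23 + I*√19/2)/2 = -23/2 + I*√19/4 ≈ -11.5 + 1.0897*I)
y(6) + 35*G = -7 + 35*(-23/2 + I*√19/4) = -7 + (-805/2 + 35*I*√19/4) = -819/2 + 35*I*√19/4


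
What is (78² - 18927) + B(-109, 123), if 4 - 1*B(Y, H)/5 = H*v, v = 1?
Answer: -13438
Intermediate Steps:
B(Y, H) = 20 - 5*H
(78² - 18927) + B(-109, 123) = (78² - 18927) + (20 - 5*123) = (6084 - 18927) + (20 - 615) = -12843 - 595 = -13438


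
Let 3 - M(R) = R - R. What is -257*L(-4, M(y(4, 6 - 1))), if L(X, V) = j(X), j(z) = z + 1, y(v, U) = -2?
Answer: 771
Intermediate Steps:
M(R) = 3 (M(R) = 3 - (R - R) = 3 - 1*0 = 3 + 0 = 3)
j(z) = 1 + z
L(X, V) = 1 + X
-257*L(-4, M(y(4, 6 - 1))) = -257*(1 - 4) = -257*(-3) = 771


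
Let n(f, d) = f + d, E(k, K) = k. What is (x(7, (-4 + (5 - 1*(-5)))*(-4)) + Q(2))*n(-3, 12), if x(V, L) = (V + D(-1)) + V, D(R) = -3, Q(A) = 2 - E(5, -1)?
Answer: 72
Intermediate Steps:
Q(A) = -3 (Q(A) = 2 - 1*5 = 2 - 5 = -3)
x(V, L) = -3 + 2*V (x(V, L) = (V - 3) + V = (-3 + V) + V = -3 + 2*V)
n(f, d) = d + f
(x(7, (-4 + (5 - 1*(-5)))*(-4)) + Q(2))*n(-3, 12) = ((-3 + 2*7) - 3)*(12 - 3) = ((-3 + 14) - 3)*9 = (11 - 3)*9 = 8*9 = 72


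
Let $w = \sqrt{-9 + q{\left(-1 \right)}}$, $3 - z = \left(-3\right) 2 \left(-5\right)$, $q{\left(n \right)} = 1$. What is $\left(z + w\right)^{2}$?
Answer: $721 - 108 i \sqrt{2} \approx 721.0 - 152.74 i$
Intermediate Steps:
$z = -27$ ($z = 3 - \left(-3\right) 2 \left(-5\right) = 3 - \left(-6\right) \left(-5\right) = 3 - 30 = -27$)
$w = 2 i \sqrt{2}$ ($w = \sqrt{-9 + 1} = \sqrt{-8} = 2 i \sqrt{2} \approx 2.8284 i$)
$\left(z + w\right)^{2} = \left(-27 + 2 i \sqrt{2}\right)^{2}$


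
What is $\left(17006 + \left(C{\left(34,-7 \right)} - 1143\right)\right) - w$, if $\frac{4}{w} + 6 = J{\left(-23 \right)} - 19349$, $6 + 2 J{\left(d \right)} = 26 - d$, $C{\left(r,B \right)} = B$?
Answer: $\frac{613103960}{38667} \approx 15856.0$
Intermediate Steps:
$J{\left(d \right)} = 10 - \frac{d}{2}$ ($J{\left(d \right)} = -3 + \frac{26 - d}{2} = -3 - \left(-13 + \frac{d}{2}\right) = 10 - \frac{d}{2}$)
$w = - \frac{8}{38667}$ ($w = \frac{4}{-6 + \left(\left(10 - - \frac{23}{2}\right) - 19349\right)} = \frac{4}{-6 + \left(\left(10 + \frac{23}{2}\right) - 19349\right)} = \frac{4}{-6 + \left(\frac{43}{2} - 19349\right)} = \frac{4}{-6 - \frac{38655}{2}} = \frac{4}{- \frac{38667}{2}} = 4 \left(- \frac{2}{38667}\right) = - \frac{8}{38667} \approx -0.00020689$)
$\left(17006 + \left(C{\left(34,-7 \right)} - 1143\right)\right) - w = \left(17006 - 1150\right) - - \frac{8}{38667} = \left(17006 - 1150\right) + \frac{8}{38667} = 15856 + \frac{8}{38667} = \frac{613103960}{38667}$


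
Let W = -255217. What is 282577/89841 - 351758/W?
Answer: 103720744687/22928950497 ≈ 4.5236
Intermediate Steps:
282577/89841 - 351758/W = 282577/89841 - 351758/(-255217) = 282577*(1/89841) - 351758*(-1/255217) = 282577/89841 + 351758/255217 = 103720744687/22928950497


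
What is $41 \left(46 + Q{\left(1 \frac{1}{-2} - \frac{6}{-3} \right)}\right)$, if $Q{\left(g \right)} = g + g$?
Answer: $2009$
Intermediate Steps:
$Q{\left(g \right)} = 2 g$
$41 \left(46 + Q{\left(1 \frac{1}{-2} - \frac{6}{-3} \right)}\right) = 41 \left(46 + 2 \left(1 \frac{1}{-2} - \frac{6}{-3}\right)\right) = 41 \left(46 + 2 \left(1 \left(- \frac{1}{2}\right) - -2\right)\right) = 41 \left(46 + 2 \left(- \frac{1}{2} + 2\right)\right) = 41 \left(46 + 2 \cdot \frac{3}{2}\right) = 41 \left(46 + 3\right) = 41 \cdot 49 = 2009$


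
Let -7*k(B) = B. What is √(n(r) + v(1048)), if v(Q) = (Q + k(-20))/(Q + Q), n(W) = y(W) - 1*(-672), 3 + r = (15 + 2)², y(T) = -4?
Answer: √2248541771/1834 ≈ 25.855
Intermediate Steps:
k(B) = -B/7
r = 286 (r = -3 + (15 + 2)² = -3 + 17² = -3 + 289 = 286)
n(W) = 668 (n(W) = -4 - 1*(-672) = -4 + 672 = 668)
v(Q) = (20/7 + Q)/(2*Q) (v(Q) = (Q - ⅐*(-20))/(Q + Q) = (Q + 20/7)/((2*Q)) = (20/7 + Q)*(1/(2*Q)) = (20/7 + Q)/(2*Q))
√(n(r) + v(1048)) = √(668 + (1/14)*(20 + 7*1048)/1048) = √(668 + (1/14)*(1/1048)*(20 + 7336)) = √(668 + (1/14)*(1/1048)*7356) = √(668 + 1839/3668) = √(2452063/3668) = √2248541771/1834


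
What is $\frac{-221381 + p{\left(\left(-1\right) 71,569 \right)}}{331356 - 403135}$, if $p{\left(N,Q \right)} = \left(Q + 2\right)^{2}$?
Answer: $- \frac{104660}{71779} \approx -1.4581$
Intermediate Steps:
$p{\left(N,Q \right)} = \left(2 + Q\right)^{2}$
$\frac{-221381 + p{\left(\left(-1\right) 71,569 \right)}}{331356 - 403135} = \frac{-221381 + \left(2 + 569\right)^{2}}{331356 - 403135} = \frac{-221381 + 571^{2}}{-71779} = \left(-221381 + 326041\right) \left(- \frac{1}{71779}\right) = 104660 \left(- \frac{1}{71779}\right) = - \frac{104660}{71779}$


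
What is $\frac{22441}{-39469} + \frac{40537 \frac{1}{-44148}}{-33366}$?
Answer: $- \frac{33054939337235}{58139501328792} \approx -0.56855$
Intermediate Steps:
$\frac{22441}{-39469} + \frac{40537 \frac{1}{-44148}}{-33366} = 22441 \left(- \frac{1}{39469}\right) + 40537 \left(- \frac{1}{44148}\right) \left(- \frac{1}{33366}\right) = - \frac{22441}{39469} - - \frac{40537}{1473042168} = - \frac{22441}{39469} + \frac{40537}{1473042168} = - \frac{33054939337235}{58139501328792}$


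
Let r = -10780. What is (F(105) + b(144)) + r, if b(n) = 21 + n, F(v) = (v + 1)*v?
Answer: 515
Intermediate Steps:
F(v) = v*(1 + v) (F(v) = (1 + v)*v = v*(1 + v))
(F(105) + b(144)) + r = (105*(1 + 105) + (21 + 144)) - 10780 = (105*106 + 165) - 10780 = (11130 + 165) - 10780 = 11295 - 10780 = 515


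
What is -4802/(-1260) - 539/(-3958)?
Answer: 351526/89055 ≈ 3.9473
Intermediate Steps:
-4802/(-1260) - 539/(-3958) = -4802*(-1/1260) - 539*(-1/3958) = 343/90 + 539/3958 = 351526/89055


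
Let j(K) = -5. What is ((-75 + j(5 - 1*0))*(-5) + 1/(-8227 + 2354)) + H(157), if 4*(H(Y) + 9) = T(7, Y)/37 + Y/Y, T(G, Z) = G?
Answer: 85029257/217301 ≈ 391.30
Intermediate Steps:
H(Y) = -322/37 (H(Y) = -9 + (7/37 + Y/Y)/4 = -9 + (7*(1/37) + 1)/4 = -9 + (7/37 + 1)/4 = -9 + (¼)*(44/37) = -9 + 11/37 = -322/37)
((-75 + j(5 - 1*0))*(-5) + 1/(-8227 + 2354)) + H(157) = ((-75 - 5)*(-5) + 1/(-8227 + 2354)) - 322/37 = (-80*(-5) + 1/(-5873)) - 322/37 = (400 - 1/5873) - 322/37 = 2349199/5873 - 322/37 = 85029257/217301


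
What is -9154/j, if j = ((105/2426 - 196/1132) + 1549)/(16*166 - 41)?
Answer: -16434626302180/1063389183 ≈ -15455.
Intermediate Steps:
j = 1063389183/1795349170 (j = ((105*(1/2426) - 196*1/1132) + 1549)/(2656 - 41) = ((105/2426 - 49/283) + 1549)/2615 = (-89159/686558 + 1549)*(1/2615) = (1063389183/686558)*(1/2615) = 1063389183/1795349170 ≈ 0.59230)
-9154/j = -9154/1063389183/1795349170 = -9154*1795349170/1063389183 = -16434626302180/1063389183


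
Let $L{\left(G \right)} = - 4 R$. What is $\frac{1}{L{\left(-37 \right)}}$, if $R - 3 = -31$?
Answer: $\frac{1}{112} \approx 0.0089286$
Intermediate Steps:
$R = -28$ ($R = 3 - 31 = -28$)
$L{\left(G \right)} = 112$ ($L{\left(G \right)} = \left(-4\right) \left(-28\right) = 112$)
$\frac{1}{L{\left(-37 \right)}} = \frac{1}{112}$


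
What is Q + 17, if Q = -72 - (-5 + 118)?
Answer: -168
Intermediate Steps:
Q = -185 (Q = -72 - 1*113 = -72 - 113 = -185)
Q + 17 = -185 + 17 = -168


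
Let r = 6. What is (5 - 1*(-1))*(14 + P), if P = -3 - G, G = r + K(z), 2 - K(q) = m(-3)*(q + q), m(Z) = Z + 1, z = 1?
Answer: -6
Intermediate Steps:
m(Z) = 1 + Z
K(q) = 2 + 4*q (K(q) = 2 - (1 - 3)*(q + q) = 2 - (-2)*2*q = 2 - (-4)*q = 2 + 4*q)
G = 12 (G = 6 + (2 + 4*1) = 6 + (2 + 4) = 6 + 6 = 12)
P = -15 (P = -3 - 1*12 = -3 - 12 = -15)
(5 - 1*(-1))*(14 + P) = (5 - 1*(-1))*(14 - 15) = (5 + 1)*(-1) = 6*(-1) = -6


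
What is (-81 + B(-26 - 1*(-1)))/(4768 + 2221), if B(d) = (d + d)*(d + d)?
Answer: 2419/6989 ≈ 0.34612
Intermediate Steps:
B(d) = 4*d² (B(d) = (2*d)*(2*d) = 4*d²)
(-81 + B(-26 - 1*(-1)))/(4768 + 2221) = (-81 + 4*(-26 - 1*(-1))²)/(4768 + 2221) = (-81 + 4*(-26 + 1)²)/6989 = (-81 + 4*(-25)²)*(1/6989) = (-81 + 4*625)*(1/6989) = (-81 + 2500)*(1/6989) = 2419*(1/6989) = 2419/6989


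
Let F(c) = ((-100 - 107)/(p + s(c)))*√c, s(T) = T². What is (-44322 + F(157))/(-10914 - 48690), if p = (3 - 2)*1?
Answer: 7387/9934 + 69*√157/489746200 ≈ 0.74361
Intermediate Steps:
p = 1 (p = 1*1 = 1)
F(c) = -207*√c/(1 + c²) (F(c) = ((-100 - 107)/(1 + c²))*√c = (-207/(1 + c²))*√c = -207*√c/(1 + c²))
(-44322 + F(157))/(-10914 - 48690) = (-44322 - 207*√157/(1 + 157²))/(-10914 - 48690) = (-44322 - 207*√157/(1 + 24649))/(-59604) = (-44322 - 207*√157/24650)*(-1/59604) = 7387/9934 + 69*√157/489746200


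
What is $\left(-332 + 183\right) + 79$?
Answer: $-70$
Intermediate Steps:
$\left(-332 + 183\right) + 79 = -149 + 79 = -70$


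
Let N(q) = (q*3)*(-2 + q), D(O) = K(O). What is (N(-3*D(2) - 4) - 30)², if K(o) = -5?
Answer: 71289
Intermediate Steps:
D(O) = -5
N(q) = 3*q*(-2 + q) (N(q) = (3*q)*(-2 + q) = 3*q*(-2 + q))
(N(-3*D(2) - 4) - 30)² = (3*(-3*(-5) - 4)*(-2 + (-3*(-5) - 4)) - 30)² = (3*(15 - 4)*(-2 + (15 - 4)) - 30)² = (3*11*(-2 + 11) - 30)² = (3*11*9 - 30)² = (297 - 30)² = 267² = 71289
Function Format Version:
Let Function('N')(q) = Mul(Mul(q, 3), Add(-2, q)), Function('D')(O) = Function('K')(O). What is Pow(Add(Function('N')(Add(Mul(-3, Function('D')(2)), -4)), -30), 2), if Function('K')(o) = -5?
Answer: 71289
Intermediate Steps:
Function('D')(O) = -5
Function('N')(q) = Mul(3, q, Add(-2, q)) (Function('N')(q) = Mul(Mul(3, q), Add(-2, q)) = Mul(3, q, Add(-2, q)))
Pow(Add(Function('N')(Add(Mul(-3, Function('D')(2)), -4)), -30), 2) = Pow(Add(Mul(3, Add(Mul(-3, -5), -4), Add(-2, Add(Mul(-3, -5), -4))), -30), 2) = Pow(Add(Mul(3, Add(15, -4), Add(-2, Add(15, -4))), -30), 2) = Pow(Add(Mul(3, 11, Add(-2, 11)), -30), 2) = Pow(Add(Mul(3, 11, 9), -30), 2) = Pow(Add(297, -30), 2) = Pow(267, 2) = 71289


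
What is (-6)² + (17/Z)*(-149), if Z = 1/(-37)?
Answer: 93757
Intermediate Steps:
Z = -1/37 ≈ -0.027027
(-6)² + (17/Z)*(-149) = (-6)² + (17/(-1/37))*(-149) = 36 + (17*(-37))*(-149) = 36 - 629*(-149) = 36 + 93721 = 93757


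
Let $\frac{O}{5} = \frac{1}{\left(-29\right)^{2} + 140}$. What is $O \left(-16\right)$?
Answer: $- \frac{80}{981} \approx -0.081549$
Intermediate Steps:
$O = \frac{5}{981}$ ($O = \frac{5}{\left(-29\right)^{2} + 140} = \frac{5}{841 + 140} = \frac{5}{981} \approx 0.0050968$)
$O \left(-16\right) = \frac{5}{981} \left(-16\right) = - \frac{80}{981}$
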